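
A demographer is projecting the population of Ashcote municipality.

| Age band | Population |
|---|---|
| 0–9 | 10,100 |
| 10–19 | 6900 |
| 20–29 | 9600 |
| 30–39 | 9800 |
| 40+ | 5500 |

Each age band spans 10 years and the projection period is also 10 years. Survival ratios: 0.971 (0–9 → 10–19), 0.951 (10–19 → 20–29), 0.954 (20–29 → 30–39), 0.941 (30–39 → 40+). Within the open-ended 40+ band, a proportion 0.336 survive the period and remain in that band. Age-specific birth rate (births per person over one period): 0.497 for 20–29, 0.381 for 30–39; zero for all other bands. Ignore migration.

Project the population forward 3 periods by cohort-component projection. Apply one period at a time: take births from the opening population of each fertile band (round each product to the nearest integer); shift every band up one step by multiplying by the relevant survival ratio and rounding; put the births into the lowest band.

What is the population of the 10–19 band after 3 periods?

Period 1:
Births: 9600 × 0.497 = 4771  |  9800 × 0.381 = 3734 → total 8505
10–19: 10100 × 0.971 = 9807
20–29: 6900 × 0.951 = 6562
30–39: 9600 × 0.954 = 9158
40+: 9800 × 0.941 + 5500 × 0.336 = 9222 + 1848 = 11070
End of period: [8505, 9807, 6562, 9158, 11070]
Period 2:
Births: 6562 × 0.497 = 3261  |  9158 × 0.381 = 3489 → total 6750
10–19: 8505 × 0.971 = 8258
20–29: 9807 × 0.951 = 9326
30–39: 6562 × 0.954 = 6260
40+: 9158 × 0.941 + 11070 × 0.336 = 8618 + 3720 = 12338
End of period: [6750, 8258, 9326, 6260, 12338]
Period 3:
Births: 9326 × 0.497 = 4635  |  6260 × 0.381 = 2385 → total 7020
10–19: 6750 × 0.971 = 6554
20–29: 8258 × 0.951 = 7853
30–39: 9326 × 0.954 = 8897
40+: 6260 × 0.941 + 12338 × 0.336 = 5891 + 4146 = 10037
End of period: [7020, 6554, 7853, 8897, 10037]

6554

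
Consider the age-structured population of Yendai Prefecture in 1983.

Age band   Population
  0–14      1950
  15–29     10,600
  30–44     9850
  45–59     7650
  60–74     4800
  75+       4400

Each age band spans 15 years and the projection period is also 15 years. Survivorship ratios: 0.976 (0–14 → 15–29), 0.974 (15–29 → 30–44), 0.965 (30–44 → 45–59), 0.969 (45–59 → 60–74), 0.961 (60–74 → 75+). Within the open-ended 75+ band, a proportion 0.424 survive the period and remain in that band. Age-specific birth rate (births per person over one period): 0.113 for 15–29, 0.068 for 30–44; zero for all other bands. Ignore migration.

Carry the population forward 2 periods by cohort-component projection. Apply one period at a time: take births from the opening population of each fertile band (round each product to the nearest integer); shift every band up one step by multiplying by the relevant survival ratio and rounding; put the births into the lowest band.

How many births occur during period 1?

1868

Call the groups 1 to 6, youngest first.
After projecting period 1:
Births: 10600 × 0.113 = 1198 ; 9850 × 0.068 = 670 ⇒ total 1868
Group 2: 1950 × 0.976 = 1903
Group 3: 10600 × 0.974 = 10324
Group 4: 9850 × 0.965 = 9505
Group 5: 7650 × 0.969 = 7413
Group 6: 4800 × 0.961 + 4400 × 0.424 = 4613 + 1866 = 6479
End of period: [1868, 1903, 10324, 9505, 7413, 6479]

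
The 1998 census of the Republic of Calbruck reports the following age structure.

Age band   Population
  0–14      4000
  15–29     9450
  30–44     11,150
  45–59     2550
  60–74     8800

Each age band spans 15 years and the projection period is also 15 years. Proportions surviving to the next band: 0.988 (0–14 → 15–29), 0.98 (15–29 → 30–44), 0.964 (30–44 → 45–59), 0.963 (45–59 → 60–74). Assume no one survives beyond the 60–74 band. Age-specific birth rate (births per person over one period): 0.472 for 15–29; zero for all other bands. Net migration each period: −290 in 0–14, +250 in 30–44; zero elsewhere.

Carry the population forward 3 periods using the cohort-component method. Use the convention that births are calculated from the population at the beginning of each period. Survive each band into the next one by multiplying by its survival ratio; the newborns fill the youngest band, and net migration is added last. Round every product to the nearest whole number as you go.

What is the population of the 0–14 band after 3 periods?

1655

Call the groups 1 to 5, youngest first.
[period 1]
Births: 9450 × 0.472 = 4460
Group 2: 4000 × 0.988 = 3952
Group 3: 9450 × 0.98 = 9261
Group 4: 11150 × 0.964 = 10749
Group 5: 2550 × 0.963 = 2456
Net migration: Group 1 − 290 → 4170; Group 3 + 250 → 9511
→ [4170, 3952, 9511, 10749, 2456]
[period 2]
Births: 3952 × 0.472 = 1865
Group 2: 4170 × 0.988 = 4120
Group 3: 3952 × 0.98 = 3873
Group 4: 9511 × 0.964 = 9169
Group 5: 10749 × 0.963 = 10351
Net migration: Group 1 − 290 → 1575; Group 3 + 250 → 4123
→ [1575, 4120, 4123, 9169, 10351]
[period 3]
Births: 4120 × 0.472 = 1945
Group 2: 1575 × 0.988 = 1556
Group 3: 4120 × 0.98 = 4038
Group 4: 4123 × 0.964 = 3975
Group 5: 9169 × 0.963 = 8830
Net migration: Group 1 − 290 → 1655; Group 3 + 250 → 4288
→ [1655, 1556, 4288, 3975, 8830]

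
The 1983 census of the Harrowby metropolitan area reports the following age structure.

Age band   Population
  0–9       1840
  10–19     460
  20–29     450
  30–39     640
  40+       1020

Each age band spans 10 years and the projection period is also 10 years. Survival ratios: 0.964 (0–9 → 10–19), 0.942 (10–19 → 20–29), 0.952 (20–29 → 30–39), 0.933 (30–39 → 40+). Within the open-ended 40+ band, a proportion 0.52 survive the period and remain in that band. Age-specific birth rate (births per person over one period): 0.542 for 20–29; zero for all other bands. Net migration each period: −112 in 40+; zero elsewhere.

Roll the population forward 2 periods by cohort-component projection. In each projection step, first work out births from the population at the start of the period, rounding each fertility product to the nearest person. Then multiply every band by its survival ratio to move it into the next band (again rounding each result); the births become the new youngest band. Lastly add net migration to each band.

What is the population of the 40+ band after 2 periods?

815

Period 1.
Births: 450 * 0.542 = 244
10–19: 1840 * 0.964 = 1774
20–29: 460 * 0.942 = 433
30–39: 450 * 0.952 = 428
40+: 640 * 0.933 + 1020 * 0.52 = 597 + 530 = 1127
Net migration: 40+ − 112 → 1015
→ [244, 1774, 433, 428, 1015]
Period 2.
Births: 433 * 0.542 = 235
10–19: 244 * 0.964 = 235
20–29: 1774 * 0.942 = 1671
30–39: 433 * 0.952 = 412
40+: 428 * 0.933 + 1015 * 0.52 = 399 + 528 = 927
Net migration: 40+ − 112 → 815
→ [235, 235, 1671, 412, 815]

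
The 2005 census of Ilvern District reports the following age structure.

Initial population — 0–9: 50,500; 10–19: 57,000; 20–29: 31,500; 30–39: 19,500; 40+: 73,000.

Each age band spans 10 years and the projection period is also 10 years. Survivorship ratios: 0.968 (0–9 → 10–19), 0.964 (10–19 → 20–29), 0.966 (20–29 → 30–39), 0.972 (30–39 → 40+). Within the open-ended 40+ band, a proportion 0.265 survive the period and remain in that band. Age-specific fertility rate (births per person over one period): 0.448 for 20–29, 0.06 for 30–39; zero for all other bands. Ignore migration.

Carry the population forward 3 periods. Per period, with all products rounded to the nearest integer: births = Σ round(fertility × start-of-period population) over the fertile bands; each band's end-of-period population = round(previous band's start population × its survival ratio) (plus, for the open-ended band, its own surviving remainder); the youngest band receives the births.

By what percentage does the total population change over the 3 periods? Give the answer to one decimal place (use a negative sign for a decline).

[period 1]
Births: 31500 * 0.448 = 14112 ; 19500 * 0.06 = 1170 ⇒ total 15282
10–19: 50500 * 0.968 = 48884
20–29: 57000 * 0.964 = 54948
30–39: 31500 * 0.966 = 30429
40+: 19500 * 0.972 + 73000 * 0.265 = 18954 + 19345 = 38299
Giving 15282 / 48884 / 54948 / 30429 / 38299.
[period 2]
Births: 54948 * 0.448 = 24617 ; 30429 * 0.06 = 1826 ⇒ total 26443
10–19: 15282 * 0.968 = 14793
20–29: 48884 * 0.964 = 47124
30–39: 54948 * 0.966 = 53080
40+: 30429 * 0.972 + 38299 * 0.265 = 29577 + 10149 = 39726
Giving 26443 / 14793 / 47124 / 53080 / 39726.
[period 3]
Births: 47124 * 0.448 = 21112 ; 53080 * 0.06 = 3185 ⇒ total 24297
10–19: 26443 * 0.968 = 25597
20–29: 14793 * 0.964 = 14260
30–39: 47124 * 0.966 = 45522
40+: 53080 * 0.972 + 39726 * 0.265 = 51594 + 10527 = 62121
Giving 24297 / 25597 / 14260 / 45522 / 62121.
Total: 231500 → 171797; change = -59703; percentage change = -25.8%

-25.8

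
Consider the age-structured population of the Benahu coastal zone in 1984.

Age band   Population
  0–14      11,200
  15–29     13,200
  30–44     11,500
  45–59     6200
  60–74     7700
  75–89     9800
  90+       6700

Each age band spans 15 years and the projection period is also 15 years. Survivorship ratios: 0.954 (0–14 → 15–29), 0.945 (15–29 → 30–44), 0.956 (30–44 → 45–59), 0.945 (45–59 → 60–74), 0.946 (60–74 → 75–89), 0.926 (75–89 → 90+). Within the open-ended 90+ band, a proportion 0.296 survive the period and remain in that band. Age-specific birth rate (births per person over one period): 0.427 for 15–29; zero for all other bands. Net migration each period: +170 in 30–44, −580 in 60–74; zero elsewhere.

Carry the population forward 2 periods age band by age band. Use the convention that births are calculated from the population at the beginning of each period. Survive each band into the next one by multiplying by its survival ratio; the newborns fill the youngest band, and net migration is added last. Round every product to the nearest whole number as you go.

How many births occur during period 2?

Period 1.
Births: 13200 × 0.427 = 5636
15–29: 11200 × 0.954 = 10685
30–44: 13200 × 0.945 = 12474
45–59: 11500 × 0.956 = 10994
60–74: 6200 × 0.945 = 5859
75–89: 7700 × 0.946 = 7284
90+: 9800 × 0.926 + 6700 × 0.296 = 9075 + 1983 = 11058
Net migration: 30–44 + 170 → 12644; 60–74 − 580 → 5279
End of period: [5636, 10685, 12644, 10994, 5279, 7284, 11058]
Period 2.
Births: 10685 × 0.427 = 4562
15–29: 5636 × 0.954 = 5377
30–44: 10685 × 0.945 = 10097
45–59: 12644 × 0.956 = 12088
60–74: 10994 × 0.945 = 10389
75–89: 5279 × 0.946 = 4994
90+: 7284 × 0.926 + 11058 × 0.296 = 6745 + 3273 = 10018
Net migration: 30–44 + 170 → 10267; 60–74 − 580 → 9809
End of period: [4562, 5377, 10267, 12088, 9809, 4994, 10018]

4562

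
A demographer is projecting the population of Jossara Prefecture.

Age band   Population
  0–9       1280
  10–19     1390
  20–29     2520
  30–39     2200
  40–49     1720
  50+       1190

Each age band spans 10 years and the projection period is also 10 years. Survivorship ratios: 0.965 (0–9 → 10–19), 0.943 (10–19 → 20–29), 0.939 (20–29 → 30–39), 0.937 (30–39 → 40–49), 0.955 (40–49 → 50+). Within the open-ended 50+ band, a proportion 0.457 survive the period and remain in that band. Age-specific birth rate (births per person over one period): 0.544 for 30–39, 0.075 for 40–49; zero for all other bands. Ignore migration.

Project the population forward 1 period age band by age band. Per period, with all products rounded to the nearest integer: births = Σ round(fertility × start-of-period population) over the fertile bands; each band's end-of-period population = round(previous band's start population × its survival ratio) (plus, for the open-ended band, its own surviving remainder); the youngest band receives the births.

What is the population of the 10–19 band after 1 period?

1235

— Period 1 —
Births: 2200 × 0.544 = 1197, 1720 × 0.075 = 129 — total 1326
10–19: 1280 × 0.965 = 1235
20–29: 1390 × 0.943 = 1311
30–39: 2520 × 0.939 = 2366
40–49: 2200 × 0.937 = 2061
50+: 1720 × 0.955 + 1190 × 0.457 = 1643 + 544 = 2187
End of period: [1326, 1235, 1311, 2366, 2061, 2187]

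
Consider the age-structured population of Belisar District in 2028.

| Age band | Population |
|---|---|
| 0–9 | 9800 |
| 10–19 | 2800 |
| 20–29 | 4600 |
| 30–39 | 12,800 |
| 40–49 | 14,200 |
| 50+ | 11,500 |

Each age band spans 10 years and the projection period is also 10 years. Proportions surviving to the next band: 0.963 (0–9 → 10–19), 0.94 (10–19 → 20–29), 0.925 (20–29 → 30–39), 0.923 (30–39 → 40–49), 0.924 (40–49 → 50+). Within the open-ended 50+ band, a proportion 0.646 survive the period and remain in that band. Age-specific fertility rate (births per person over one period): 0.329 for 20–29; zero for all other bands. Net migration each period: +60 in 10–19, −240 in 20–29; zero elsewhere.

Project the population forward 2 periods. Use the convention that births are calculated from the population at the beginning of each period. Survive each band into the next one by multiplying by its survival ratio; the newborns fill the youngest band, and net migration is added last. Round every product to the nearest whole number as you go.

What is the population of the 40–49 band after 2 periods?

(Groups numbered youngest = 1 to oldest = 6.)
— Period 1 —
Births: 4600 × 0.329 = 1513
Group 2: 9800 × 0.963 = 9437
Group 3: 2800 × 0.94 = 2632
Group 4: 4600 × 0.925 = 4255
Group 5: 12800 × 0.923 = 11814
Group 6: 14200 × 0.924 + 11500 × 0.646 = 13121 + 7429 = 20550
Net migration: Group 2 + 60 → 9497; Group 3 − 240 → 2392
End of period: [1513, 9497, 2392, 4255, 11814, 20550]
— Period 2 —
Births: 2392 × 0.329 = 787
Group 2: 1513 × 0.963 = 1457
Group 3: 9497 × 0.94 = 8927
Group 4: 2392 × 0.925 = 2213
Group 5: 4255 × 0.923 = 3927
Group 6: 11814 × 0.924 + 20550 × 0.646 = 10916 + 13275 = 24191
Net migration: Group 2 + 60 → 1517; Group 3 − 240 → 8687
End of period: [787, 1517, 8687, 2213, 3927, 24191]

3927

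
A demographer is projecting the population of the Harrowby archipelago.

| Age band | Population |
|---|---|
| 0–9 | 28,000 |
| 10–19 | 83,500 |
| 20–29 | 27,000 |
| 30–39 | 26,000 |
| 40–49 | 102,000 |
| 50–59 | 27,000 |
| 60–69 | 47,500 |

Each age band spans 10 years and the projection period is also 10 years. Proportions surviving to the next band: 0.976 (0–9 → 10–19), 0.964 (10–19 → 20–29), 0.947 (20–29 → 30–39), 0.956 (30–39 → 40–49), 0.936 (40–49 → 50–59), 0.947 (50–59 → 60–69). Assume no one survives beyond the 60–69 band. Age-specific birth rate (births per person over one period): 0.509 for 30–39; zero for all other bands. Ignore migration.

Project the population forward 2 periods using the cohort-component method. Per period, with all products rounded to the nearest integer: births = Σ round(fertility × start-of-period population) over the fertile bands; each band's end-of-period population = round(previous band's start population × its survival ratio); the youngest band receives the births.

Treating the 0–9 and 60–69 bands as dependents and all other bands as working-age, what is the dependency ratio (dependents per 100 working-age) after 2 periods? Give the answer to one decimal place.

63.4

Numbering the bands 1..7 from youngest to oldest:
Period 1.
Births: 26000 × 0.509 = 13234
Band 2: 28000 × 0.976 = 27328
Band 3: 83500 × 0.964 = 80494
Band 4: 27000 × 0.947 = 25569
Band 5: 26000 × 0.956 = 24856
Band 6: 102000 × 0.936 = 95472
Band 7: 27000 × 0.947 = 25569
End of period: [13234, 27328, 80494, 25569, 24856, 95472, 25569]
Period 2.
Births: 25569 × 0.509 = 13015
Band 2: 13234 × 0.976 = 12916
Band 3: 27328 × 0.964 = 26344
Band 4: 80494 × 0.947 = 76228
Band 5: 25569 × 0.956 = 24444
Band 6: 24856 × 0.936 = 23265
Band 7: 95472 × 0.947 = 90412
End of period: [13015, 12916, 26344, 76228, 24444, 23265, 90412]
Dependents (band 0–9 + band 60–69) = 13015 + 90412 = 103427; working-age = 163197; ratio = 103427/163197 × 100 = 63.4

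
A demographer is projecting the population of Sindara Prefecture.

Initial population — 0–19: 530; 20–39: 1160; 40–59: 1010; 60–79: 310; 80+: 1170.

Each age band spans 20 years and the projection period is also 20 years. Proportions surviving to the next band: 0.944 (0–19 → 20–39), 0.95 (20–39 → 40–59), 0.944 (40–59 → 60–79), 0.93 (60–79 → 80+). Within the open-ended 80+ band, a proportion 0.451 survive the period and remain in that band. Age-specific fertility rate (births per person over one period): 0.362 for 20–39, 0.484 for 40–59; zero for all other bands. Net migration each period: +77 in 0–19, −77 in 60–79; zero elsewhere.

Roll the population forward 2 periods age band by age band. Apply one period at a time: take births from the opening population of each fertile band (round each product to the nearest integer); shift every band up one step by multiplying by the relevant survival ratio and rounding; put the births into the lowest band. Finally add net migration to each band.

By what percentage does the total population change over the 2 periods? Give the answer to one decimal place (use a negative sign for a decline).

3.9

Call the groups 1 to 5, youngest first.
— Period 1 —
Births: 1160 × 0.362 = 420  |  1010 × 0.484 = 489 → 909
Group 2: 530 × 0.944 = 500
Group 3: 1160 × 0.95 = 1102
Group 4: 1010 × 0.944 = 953
Group 5: 310 × 0.93 + 1170 × 0.451 = 288 + 528 = 816
Net migration: Group 1 + 77 → 986; Group 4 − 77 → 876
End of period: [986, 500, 1102, 876, 816]
— Period 2 —
Births: 500 × 0.362 = 181  |  1102 × 0.484 = 533 → 714
Group 2: 986 × 0.944 = 931
Group 3: 500 × 0.95 = 475
Group 4: 1102 × 0.944 = 1040
Group 5: 876 × 0.93 + 816 × 0.451 = 815 + 368 = 1183
Net migration: Group 1 + 77 → 791; Group 4 − 77 → 963
End of period: [791, 931, 475, 963, 1183]
Total: 4180 → 4343; change = 163; percentage change = 3.9%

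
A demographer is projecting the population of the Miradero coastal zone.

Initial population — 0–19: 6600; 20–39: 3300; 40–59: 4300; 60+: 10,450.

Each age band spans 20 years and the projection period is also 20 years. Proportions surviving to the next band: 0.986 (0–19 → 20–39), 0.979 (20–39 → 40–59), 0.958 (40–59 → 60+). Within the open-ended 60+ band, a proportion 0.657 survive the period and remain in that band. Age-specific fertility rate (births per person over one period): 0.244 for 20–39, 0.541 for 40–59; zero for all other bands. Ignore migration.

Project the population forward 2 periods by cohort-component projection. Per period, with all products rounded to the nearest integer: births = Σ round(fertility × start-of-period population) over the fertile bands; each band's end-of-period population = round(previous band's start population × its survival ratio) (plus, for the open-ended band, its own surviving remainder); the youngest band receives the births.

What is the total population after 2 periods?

23106

Let band 1 be 0–19 through band 4 = 60+.
— Period 1 —
Births: 3300 * 0.244 = 805 ; 4300 * 0.541 = 2326 → 3131
Band 2: 6600 * 0.986 = 6508
Band 3: 3300 * 0.979 = 3231
Band 4: 4300 * 0.958 + 10450 * 0.657 = 4119 + 6866 = 10985
End of period: [3131, 6508, 3231, 10985]
— Period 2 —
Births: 6508 * 0.244 = 1588 ; 3231 * 0.541 = 1748 → 3336
Band 2: 3131 * 0.986 = 3087
Band 3: 6508 * 0.979 = 6371
Band 4: 3231 * 0.958 + 10985 * 0.657 = 3095 + 7217 = 10312
End of period: [3336, 3087, 6371, 10312]
Total after period 2: 3336 + 3087 + 6371 + 10312 = 23106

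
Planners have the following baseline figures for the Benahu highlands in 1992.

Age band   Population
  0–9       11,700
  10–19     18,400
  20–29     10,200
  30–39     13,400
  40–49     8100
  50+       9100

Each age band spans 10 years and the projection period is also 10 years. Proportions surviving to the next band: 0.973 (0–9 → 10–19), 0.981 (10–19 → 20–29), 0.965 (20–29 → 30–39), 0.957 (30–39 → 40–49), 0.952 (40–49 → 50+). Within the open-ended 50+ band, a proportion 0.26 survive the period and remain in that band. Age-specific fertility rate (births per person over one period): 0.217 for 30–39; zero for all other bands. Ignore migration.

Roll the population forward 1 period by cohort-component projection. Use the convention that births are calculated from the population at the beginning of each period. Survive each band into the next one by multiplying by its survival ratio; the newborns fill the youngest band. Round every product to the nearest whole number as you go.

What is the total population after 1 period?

Numbering the groups 1..6 from youngest to oldest:
After projecting period 1:
Births: 13400 × 0.217 = 2908
Group 2: 11700 × 0.973 = 11384
Group 3: 18400 × 0.981 = 18050
Group 4: 10200 × 0.965 = 9843
Group 5: 13400 × 0.957 = 12824
Group 6: 8100 × 0.952 + 9100 × 0.26 = 7711 + 2366 = 10077
Giving 2908 / 11384 / 18050 / 9843 / 12824 / 10077.
Total after period 1: 2908 + 11384 + 18050 + 9843 + 12824 + 10077 = 65086

65086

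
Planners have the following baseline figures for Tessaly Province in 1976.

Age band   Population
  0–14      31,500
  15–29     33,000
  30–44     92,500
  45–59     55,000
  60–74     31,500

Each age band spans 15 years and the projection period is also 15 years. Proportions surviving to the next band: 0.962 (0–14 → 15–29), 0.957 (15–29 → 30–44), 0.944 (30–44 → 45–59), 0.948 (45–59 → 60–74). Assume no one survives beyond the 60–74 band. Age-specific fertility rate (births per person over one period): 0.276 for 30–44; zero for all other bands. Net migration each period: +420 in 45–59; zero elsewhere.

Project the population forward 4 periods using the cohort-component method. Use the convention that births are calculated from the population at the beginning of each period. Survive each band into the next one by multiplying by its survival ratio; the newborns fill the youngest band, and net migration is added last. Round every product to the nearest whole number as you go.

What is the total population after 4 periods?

71170

(Groups numbered youngest = 1 to oldest = 5.)
Period 1.
Births: 92500 × 0.276 = 25530
Group 2: 31500 × 0.962 = 30303
Group 3: 33000 × 0.957 = 31581
Group 4: 92500 × 0.944 = 87320
Group 5: 55000 × 0.948 = 52140
Net migration: Group 4 + 420 → 87740
Giving 25530 / 30303 / 31581 / 87740 / 52140.
Period 2.
Births: 31581 × 0.276 = 8716
Group 2: 25530 × 0.962 = 24560
Group 3: 30303 × 0.957 = 29000
Group 4: 31581 × 0.944 = 29812
Group 5: 87740 × 0.948 = 83178
Net migration: Group 4 + 420 → 30232
Giving 8716 / 24560 / 29000 / 30232 / 83178.
Period 3.
Births: 29000 × 0.276 = 8004
Group 2: 8716 × 0.962 = 8385
Group 3: 24560 × 0.957 = 23504
Group 4: 29000 × 0.944 = 27376
Group 5: 30232 × 0.948 = 28660
Net migration: Group 4 + 420 → 27796
Giving 8004 / 8385 / 23504 / 27796 / 28660.
Period 4.
Births: 23504 × 0.276 = 6487
Group 2: 8004 × 0.962 = 7700
Group 3: 8385 × 0.957 = 8024
Group 4: 23504 × 0.944 = 22188
Group 5: 27796 × 0.948 = 26351
Net migration: Group 4 + 420 → 22608
Giving 6487 / 7700 / 8024 / 22608 / 26351.
Total after period 4: 6487 + 7700 + 8024 + 22608 + 26351 = 71170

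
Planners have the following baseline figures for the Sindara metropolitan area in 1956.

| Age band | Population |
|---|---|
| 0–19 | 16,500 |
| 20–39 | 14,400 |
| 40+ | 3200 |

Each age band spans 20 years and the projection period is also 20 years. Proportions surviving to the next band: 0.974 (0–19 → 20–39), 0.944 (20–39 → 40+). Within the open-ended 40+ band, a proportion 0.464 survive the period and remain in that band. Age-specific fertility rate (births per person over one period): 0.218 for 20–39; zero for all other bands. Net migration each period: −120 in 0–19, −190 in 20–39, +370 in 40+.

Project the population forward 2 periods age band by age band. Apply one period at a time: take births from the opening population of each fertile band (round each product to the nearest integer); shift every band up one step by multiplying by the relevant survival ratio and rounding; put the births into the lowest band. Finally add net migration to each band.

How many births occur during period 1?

3139

(Bands numbered youngest = 1 to oldest = 3.)
Period 1:
Births: 14400 * 0.218 = 3139
Band 2: 16500 * 0.974 = 16071
Band 3: 14400 * 0.944 + 3200 * 0.464 = 13594 + 1485 = 15079
Net migration: Band 1 − 120 → 3019; Band 2 − 190 → 15881; Band 3 + 370 → 15449
Population now: 0–19=3019, 20–39=15881, 40+=15449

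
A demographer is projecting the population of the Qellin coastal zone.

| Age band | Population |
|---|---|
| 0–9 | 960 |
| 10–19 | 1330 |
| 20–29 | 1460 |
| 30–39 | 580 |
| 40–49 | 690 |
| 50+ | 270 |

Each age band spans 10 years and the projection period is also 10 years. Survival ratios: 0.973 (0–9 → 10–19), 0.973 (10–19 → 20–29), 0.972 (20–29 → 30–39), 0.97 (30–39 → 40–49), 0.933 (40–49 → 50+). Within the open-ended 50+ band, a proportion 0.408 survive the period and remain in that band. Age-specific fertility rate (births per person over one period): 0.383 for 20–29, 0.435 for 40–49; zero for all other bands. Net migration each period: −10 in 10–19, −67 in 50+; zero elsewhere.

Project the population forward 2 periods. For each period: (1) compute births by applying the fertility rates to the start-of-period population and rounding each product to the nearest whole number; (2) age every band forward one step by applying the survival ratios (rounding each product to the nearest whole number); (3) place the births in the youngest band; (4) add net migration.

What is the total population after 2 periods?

Period 1:
Births: 1460 * 0.383 = 559  |  690 * 0.435 = 300 → 859
10–19: 960 * 0.973 = 934
20–29: 1330 * 0.973 = 1294
30–39: 1460 * 0.972 = 1419
40–49: 580 * 0.97 = 563
50+: 690 * 0.933 + 270 * 0.408 = 644 + 110 = 754
Net migration: 10–19 − 10 → 924; 50+ − 67 → 687
Giving 859 / 924 / 1294 / 1419 / 563 / 687.
Period 2:
Births: 1294 * 0.383 = 496  |  563 * 0.435 = 245 → 741
10–19: 859 * 0.973 = 836
20–29: 924 * 0.973 = 899
30–39: 1294 * 0.972 = 1258
40–49: 1419 * 0.97 = 1376
50+: 563 * 0.933 + 687 * 0.408 = 525 + 280 = 805
Net migration: 10–19 − 10 → 826; 50+ − 67 → 738
Giving 741 / 826 / 899 / 1258 / 1376 / 738.
Total after period 2: 741 + 826 + 899 + 1258 + 1376 + 738 = 5838

5838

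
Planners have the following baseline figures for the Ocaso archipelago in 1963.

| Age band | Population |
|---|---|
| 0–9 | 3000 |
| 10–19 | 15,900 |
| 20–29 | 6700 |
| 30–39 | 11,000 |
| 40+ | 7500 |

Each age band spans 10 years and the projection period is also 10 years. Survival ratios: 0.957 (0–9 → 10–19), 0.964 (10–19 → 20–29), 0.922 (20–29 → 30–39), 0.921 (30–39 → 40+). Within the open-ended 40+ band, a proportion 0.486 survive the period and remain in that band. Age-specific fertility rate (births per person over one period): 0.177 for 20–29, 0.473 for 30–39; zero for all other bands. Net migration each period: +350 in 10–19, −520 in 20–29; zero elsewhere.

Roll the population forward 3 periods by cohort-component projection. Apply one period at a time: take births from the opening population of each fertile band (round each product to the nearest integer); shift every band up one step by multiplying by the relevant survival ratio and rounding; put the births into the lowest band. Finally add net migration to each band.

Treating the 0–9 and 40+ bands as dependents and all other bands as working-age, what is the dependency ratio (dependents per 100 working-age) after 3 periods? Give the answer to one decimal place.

Numbering the groups 1..5 from youngest to oldest:
After projecting period 1:
Births: 6700 × 0.177 = 1186 ; 11000 × 0.473 = 5203 ⇒ total 6389
Group 2: 3000 × 0.957 = 2871
Group 3: 15900 × 0.964 = 15328
Group 4: 6700 × 0.922 = 6177
Group 5: 11000 × 0.921 + 7500 × 0.486 = 10131 + 3645 = 13776
Net migration: Group 2 + 350 → 3221; Group 3 − 520 → 14808
Giving 6389 / 3221 / 14808 / 6177 / 13776.
After projecting period 2:
Births: 14808 × 0.177 = 2621 ; 6177 × 0.473 = 2922 ⇒ total 5543
Group 2: 6389 × 0.957 = 6114
Group 3: 3221 × 0.964 = 3105
Group 4: 14808 × 0.922 = 13653
Group 5: 6177 × 0.921 + 13776 × 0.486 = 5689 + 6695 = 12384
Net migration: Group 2 + 350 → 6464; Group 3 − 520 → 2585
Giving 5543 / 6464 / 2585 / 13653 / 12384.
After projecting period 3:
Births: 2585 × 0.177 = 458 ; 13653 × 0.473 = 6458 ⇒ total 6916
Group 2: 5543 × 0.957 = 5305
Group 3: 6464 × 0.964 = 6231
Group 4: 2585 × 0.922 = 2383
Group 5: 13653 × 0.921 + 12384 × 0.486 = 12574 + 6019 = 18593
Net migration: Group 2 + 350 → 5655; Group 3 − 520 → 5711
Giving 6916 / 5655 / 5711 / 2383 / 18593.
Dependents (band 0–9 + band 40+) = 6916 + 18593 = 25509; working-age = 13749; ratio = 25509/13749 × 100 = 185.5

185.5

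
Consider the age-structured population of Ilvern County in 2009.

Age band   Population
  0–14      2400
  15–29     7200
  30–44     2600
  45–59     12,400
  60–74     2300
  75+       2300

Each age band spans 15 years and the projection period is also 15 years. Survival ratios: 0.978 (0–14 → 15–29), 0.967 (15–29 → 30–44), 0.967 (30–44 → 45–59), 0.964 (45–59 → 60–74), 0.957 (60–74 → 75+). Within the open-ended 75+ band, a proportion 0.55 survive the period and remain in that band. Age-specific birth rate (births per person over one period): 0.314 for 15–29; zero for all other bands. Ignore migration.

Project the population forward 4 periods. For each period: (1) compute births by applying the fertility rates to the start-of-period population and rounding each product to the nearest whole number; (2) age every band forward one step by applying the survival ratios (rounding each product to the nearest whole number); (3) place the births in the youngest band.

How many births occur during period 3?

694

Period 1:
Births: 7200 × 0.314 = 2261
15–29: 2400 × 0.978 = 2347
30–44: 7200 × 0.967 = 6962
45–59: 2600 × 0.967 = 2514
60–74: 12400 × 0.964 = 11954
75+: 2300 × 0.957 + 2300 × 0.55 = 2201 + 1265 = 3466
Population now: 0–14=2261, 15–29=2347, 30–44=6962, 45–59=2514, 60–74=11954, 75+=3466
Period 2:
Births: 2347 × 0.314 = 737
15–29: 2261 × 0.978 = 2211
30–44: 2347 × 0.967 = 2270
45–59: 6962 × 0.967 = 6732
60–74: 2514 × 0.964 = 2423
75+: 11954 × 0.957 + 3466 × 0.55 = 11440 + 1906 = 13346
Population now: 0–14=737, 15–29=2211, 30–44=2270, 45–59=6732, 60–74=2423, 75+=13346
Period 3:
Births: 2211 × 0.314 = 694
15–29: 737 × 0.978 = 721
30–44: 2211 × 0.967 = 2138
45–59: 2270 × 0.967 = 2195
60–74: 6732 × 0.964 = 6490
75+: 2423 × 0.957 + 13346 × 0.55 = 2319 + 7340 = 9659
Population now: 0–14=694, 15–29=721, 30–44=2138, 45–59=2195, 60–74=6490, 75+=9659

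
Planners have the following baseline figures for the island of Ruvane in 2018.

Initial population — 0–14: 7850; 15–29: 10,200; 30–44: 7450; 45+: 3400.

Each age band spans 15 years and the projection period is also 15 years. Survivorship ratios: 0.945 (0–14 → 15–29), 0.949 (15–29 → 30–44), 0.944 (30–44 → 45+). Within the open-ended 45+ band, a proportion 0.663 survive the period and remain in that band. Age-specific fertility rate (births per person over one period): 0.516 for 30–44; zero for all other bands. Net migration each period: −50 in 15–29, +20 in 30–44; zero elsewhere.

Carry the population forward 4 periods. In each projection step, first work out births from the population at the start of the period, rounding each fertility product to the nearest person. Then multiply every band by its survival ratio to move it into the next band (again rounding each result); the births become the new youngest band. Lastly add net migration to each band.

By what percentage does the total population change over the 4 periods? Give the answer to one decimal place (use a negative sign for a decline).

-17.2

Numbering the bands 1..4 from youngest to oldest:
Period 1:
Births: 7450 × 0.516 = 3844
Band 2: 7850 × 0.945 = 7418
Band 3: 10200 × 0.949 = 9680
Band 4: 7450 × 0.944 + 3400 × 0.663 = 7033 + 2254 = 9287
Net migration: Band 2 − 50 → 7368; Band 3 + 20 → 9700
Population now: 0–14=3844, 15–29=7368, 30–44=9700, 45+=9287
Period 2:
Births: 9700 × 0.516 = 5005
Band 2: 3844 × 0.945 = 3633
Band 3: 7368 × 0.949 = 6992
Band 4: 9700 × 0.944 + 9287 × 0.663 = 9157 + 6157 = 15314
Net migration: Band 2 − 50 → 3583; Band 3 + 20 → 7012
Population now: 0–14=5005, 15–29=3583, 30–44=7012, 45+=15314
Period 3:
Births: 7012 × 0.516 = 3618
Band 2: 5005 × 0.945 = 4730
Band 3: 3583 × 0.949 = 3400
Band 4: 7012 × 0.944 + 15314 × 0.663 = 6619 + 10153 = 16772
Net migration: Band 2 − 50 → 4680; Band 3 + 20 → 3420
Population now: 0–14=3618, 15–29=4680, 30–44=3420, 45+=16772
Period 4:
Births: 3420 × 0.516 = 1765
Band 2: 3618 × 0.945 = 3419
Band 3: 4680 × 0.949 = 4441
Band 4: 3420 × 0.944 + 16772 × 0.663 = 3228 + 11120 = 14348
Net migration: Band 2 − 50 → 3369; Band 3 + 20 → 4461
Population now: 0–14=1765, 15–29=3369, 30–44=4461, 45+=14348
Total: 28900 → 23943; change = -4957; percentage change = -17.2%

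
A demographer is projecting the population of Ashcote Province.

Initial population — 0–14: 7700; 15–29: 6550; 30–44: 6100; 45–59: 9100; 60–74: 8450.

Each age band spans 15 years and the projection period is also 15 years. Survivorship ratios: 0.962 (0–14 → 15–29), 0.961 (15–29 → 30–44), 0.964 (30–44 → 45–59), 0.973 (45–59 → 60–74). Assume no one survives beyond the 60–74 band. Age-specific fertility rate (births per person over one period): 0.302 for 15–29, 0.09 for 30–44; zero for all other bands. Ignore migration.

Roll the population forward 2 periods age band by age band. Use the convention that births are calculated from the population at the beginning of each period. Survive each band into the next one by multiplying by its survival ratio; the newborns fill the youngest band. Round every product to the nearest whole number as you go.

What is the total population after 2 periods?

24142

After projecting period 1:
Births: 6550 × 0.302 = 1978, 6100 × 0.09 = 549 — total 2527
15–29: 7700 × 0.962 = 7407
30–44: 6550 × 0.961 = 6295
45–59: 6100 × 0.964 = 5880
60–74: 9100 × 0.973 = 8854
→ [2527, 7407, 6295, 5880, 8854]
After projecting period 2:
Births: 7407 × 0.302 = 2237, 6295 × 0.09 = 567 — total 2804
15–29: 2527 × 0.962 = 2431
30–44: 7407 × 0.961 = 7118
45–59: 6295 × 0.964 = 6068
60–74: 5880 × 0.973 = 5721
→ [2804, 2431, 7118, 6068, 5721]
Total after period 2: 2804 + 2431 + 7118 + 6068 + 5721 = 24142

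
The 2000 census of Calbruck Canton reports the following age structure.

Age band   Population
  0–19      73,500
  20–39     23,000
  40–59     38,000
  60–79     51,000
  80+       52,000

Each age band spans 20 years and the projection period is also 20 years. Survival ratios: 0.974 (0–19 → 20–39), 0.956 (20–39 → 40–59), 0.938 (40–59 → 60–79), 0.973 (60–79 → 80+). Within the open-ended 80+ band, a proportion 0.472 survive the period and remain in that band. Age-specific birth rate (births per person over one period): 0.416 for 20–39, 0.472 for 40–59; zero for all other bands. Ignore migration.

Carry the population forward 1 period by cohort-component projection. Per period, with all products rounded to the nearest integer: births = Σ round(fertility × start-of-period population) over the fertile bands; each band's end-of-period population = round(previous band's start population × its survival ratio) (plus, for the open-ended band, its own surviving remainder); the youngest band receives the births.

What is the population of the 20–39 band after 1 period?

Period 1.
Births: 23000 * 0.416 = 9568 ; 38000 * 0.472 = 17936 — total 27504
20–39: 73500 * 0.974 = 71589
40–59: 23000 * 0.956 = 21988
60–79: 38000 * 0.938 = 35644
80+: 51000 * 0.973 + 52000 * 0.472 = 49623 + 24544 = 74167
Giving 27504 / 71589 / 21988 / 35644 / 74167.

71589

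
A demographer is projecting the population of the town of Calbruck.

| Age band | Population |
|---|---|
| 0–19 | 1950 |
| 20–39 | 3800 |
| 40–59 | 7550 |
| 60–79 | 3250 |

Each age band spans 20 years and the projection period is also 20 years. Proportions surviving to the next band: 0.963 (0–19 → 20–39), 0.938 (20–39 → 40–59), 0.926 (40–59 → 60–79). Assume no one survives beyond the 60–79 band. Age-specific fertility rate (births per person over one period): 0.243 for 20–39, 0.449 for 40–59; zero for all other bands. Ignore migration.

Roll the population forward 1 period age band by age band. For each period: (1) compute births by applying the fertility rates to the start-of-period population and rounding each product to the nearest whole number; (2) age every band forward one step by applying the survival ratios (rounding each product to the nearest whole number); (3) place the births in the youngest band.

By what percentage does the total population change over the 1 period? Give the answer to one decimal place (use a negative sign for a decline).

1.2

Let band 1 be 0–19 through band 4 = 60–79.
[period 1]
Births: 3800 × 0.243 = 923 ; 7550 × 0.449 = 3390 — total 4313
Band 2: 1950 × 0.963 = 1878
Band 3: 3800 × 0.938 = 3564
Band 4: 7550 × 0.926 = 6991
→ [4313, 1878, 3564, 6991]
Total: 16550 → 16746; change = 196; percentage change = 1.2%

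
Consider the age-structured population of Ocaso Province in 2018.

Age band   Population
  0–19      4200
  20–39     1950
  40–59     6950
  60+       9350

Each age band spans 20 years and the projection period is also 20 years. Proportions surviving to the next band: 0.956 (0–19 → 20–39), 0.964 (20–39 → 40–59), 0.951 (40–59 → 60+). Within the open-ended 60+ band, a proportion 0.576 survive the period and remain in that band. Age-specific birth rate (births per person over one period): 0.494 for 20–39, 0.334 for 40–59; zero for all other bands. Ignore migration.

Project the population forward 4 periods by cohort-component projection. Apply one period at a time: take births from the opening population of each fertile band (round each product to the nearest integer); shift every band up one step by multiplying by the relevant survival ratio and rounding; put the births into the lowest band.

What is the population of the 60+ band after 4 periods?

7884

Numbering the groups 1..4 from youngest to oldest:
— Period 1 —
Births: 1950 × 0.494 = 963 ; 6950 × 0.334 = 2321 → total 3284
Group 2: 4200 × 0.956 = 4015
Group 3: 1950 × 0.964 = 1880
Group 4: 6950 × 0.951 + 9350 × 0.576 = 6609 + 5386 = 11995
Giving 3284 / 4015 / 1880 / 11995.
— Period 2 —
Births: 4015 × 0.494 = 1983 ; 1880 × 0.334 = 628 → total 2611
Group 2: 3284 × 0.956 = 3140
Group 3: 4015 × 0.964 = 3870
Group 4: 1880 × 0.951 + 11995 × 0.576 = 1788 + 6909 = 8697
Giving 2611 / 3140 / 3870 / 8697.
— Period 3 —
Births: 3140 × 0.494 = 1551 ; 3870 × 0.334 = 1293 → total 2844
Group 2: 2611 × 0.956 = 2496
Group 3: 3140 × 0.964 = 3027
Group 4: 3870 × 0.951 + 8697 × 0.576 = 3680 + 5009 = 8689
Giving 2844 / 2496 / 3027 / 8689.
— Period 4 —
Births: 2496 × 0.494 = 1233 ; 3027 × 0.334 = 1011 → total 2244
Group 2: 2844 × 0.956 = 2719
Group 3: 2496 × 0.964 = 2406
Group 4: 3027 × 0.951 + 8689 × 0.576 = 2879 + 5005 = 7884
Giving 2244 / 2719 / 2406 / 7884.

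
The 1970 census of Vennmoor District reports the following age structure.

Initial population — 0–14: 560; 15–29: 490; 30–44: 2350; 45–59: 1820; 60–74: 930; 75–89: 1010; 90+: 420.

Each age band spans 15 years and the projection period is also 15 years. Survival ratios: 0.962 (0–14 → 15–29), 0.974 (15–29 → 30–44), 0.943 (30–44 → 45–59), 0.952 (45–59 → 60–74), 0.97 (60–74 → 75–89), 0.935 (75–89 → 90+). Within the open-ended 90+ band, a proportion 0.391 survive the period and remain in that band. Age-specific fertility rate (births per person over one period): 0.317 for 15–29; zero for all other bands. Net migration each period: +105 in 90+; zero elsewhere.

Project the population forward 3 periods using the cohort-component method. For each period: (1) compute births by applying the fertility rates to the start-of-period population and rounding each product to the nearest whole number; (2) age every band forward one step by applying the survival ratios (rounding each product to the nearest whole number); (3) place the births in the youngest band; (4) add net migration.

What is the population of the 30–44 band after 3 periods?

Let group 1 be 0–14 through group 7 = 90+.
— Period 1 —
Births: 490 × 0.317 = 155
Group 2: 560 × 0.962 = 539
Group 3: 490 × 0.974 = 477
Group 4: 2350 × 0.943 = 2216
Group 5: 1820 × 0.952 = 1733
Group 6: 930 × 0.97 = 902
Group 7: 1010 × 0.935 + 420 × 0.391 = 944 + 164 = 1108
Net migration: Group 7 + 105 → 1213
→ [155, 539, 477, 2216, 1733, 902, 1213]
— Period 2 —
Births: 539 × 0.317 = 171
Group 2: 155 × 0.962 = 149
Group 3: 539 × 0.974 = 525
Group 4: 477 × 0.943 = 450
Group 5: 2216 × 0.952 = 2110
Group 6: 1733 × 0.97 = 1681
Group 7: 902 × 0.935 + 1213 × 0.391 = 843 + 474 = 1317
Net migration: Group 7 + 105 → 1422
→ [171, 149, 525, 450, 2110, 1681, 1422]
— Period 3 —
Births: 149 × 0.317 = 47
Group 2: 171 × 0.962 = 165
Group 3: 149 × 0.974 = 145
Group 4: 525 × 0.943 = 495
Group 5: 450 × 0.952 = 428
Group 6: 2110 × 0.97 = 2047
Group 7: 1681 × 0.935 + 1422 × 0.391 = 1572 + 556 = 2128
Net migration: Group 7 + 105 → 2233
→ [47, 165, 145, 495, 428, 2047, 2233]

145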